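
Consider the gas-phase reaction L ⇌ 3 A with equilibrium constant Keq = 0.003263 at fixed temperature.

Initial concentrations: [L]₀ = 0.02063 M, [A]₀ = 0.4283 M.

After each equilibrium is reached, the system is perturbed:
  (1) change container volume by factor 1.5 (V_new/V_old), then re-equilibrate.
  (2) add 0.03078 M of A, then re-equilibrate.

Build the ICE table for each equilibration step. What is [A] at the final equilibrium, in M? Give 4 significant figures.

Q₀ = 3.808 vs Keq = 0.003263 ⇒ Q>K, reverse
Step 1:
                  L         A
  Initial   0.02063    0.4283
  Change     0.1172   -0.3517
  Equil      0.1379   0.07662
  solve Keq expr → x = -0.1172; check Q = 0.003263
Then change container volume by factor 1.5 (V_new/V_old).
Step 2:
                  L         A
  Initial    0.0919   0.05108
  Change  -0.004882   0.01465
  Equil     0.08702   0.06573
  solve Keq expr → x = 0.004882; check Q = 0.003263
Then add 0.03078 M of A.
Step 3:
                  L         A
  Initial   0.08702   0.09651
  Change   0.009491  -0.02847
  Equil     0.09651   0.06804
  solve Keq expr → x = -0.009491; check Q = 0.003263

[A]_eq = 0.06804 M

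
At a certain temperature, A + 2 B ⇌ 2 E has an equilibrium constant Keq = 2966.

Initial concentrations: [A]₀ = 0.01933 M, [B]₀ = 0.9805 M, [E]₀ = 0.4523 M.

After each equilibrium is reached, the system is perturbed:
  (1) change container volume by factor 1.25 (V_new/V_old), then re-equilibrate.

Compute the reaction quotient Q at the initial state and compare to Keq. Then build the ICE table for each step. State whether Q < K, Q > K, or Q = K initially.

Q₀ = 11.01 vs Keq = 2966 ⇒ Q<K, forward
Step 1:
                   A          B          E
  I          0.01933     0.9805     0.4523
  C         -0.01924   -0.03848    0.03848
  E       9.1511e-05      0.942     0.4908
  solve Keq expr → x = 0.01924; check Q = 2966
Then change container volume by factor 1.25 (V_new/V_old).
Step 2:
                   A          B          E
  I       7.3209e-05     0.7536     0.3926
  C       1.8276e-05 3.6553e-05 -3.6553e-05
  E       9.1485e-05     0.7537     0.3926
  solve Keq expr → x = -1.8276e-05; check Q = 2966

Q₀ = 11.01; Q < K (proceeds forward)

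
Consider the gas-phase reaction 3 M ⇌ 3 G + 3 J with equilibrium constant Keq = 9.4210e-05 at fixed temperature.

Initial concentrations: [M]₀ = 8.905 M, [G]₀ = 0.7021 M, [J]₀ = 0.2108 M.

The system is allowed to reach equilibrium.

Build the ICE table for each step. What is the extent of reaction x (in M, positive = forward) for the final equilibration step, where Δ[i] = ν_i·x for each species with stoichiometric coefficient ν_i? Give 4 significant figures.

x = 0.07284 M

Q₀ = 4.5910e-06 vs Keq = 9.4210e-05 ⇒ Q<K, forward
Step 1:
                  M         G         J
  I           8.905    0.7021    0.2108
  C         -0.2185    0.2185    0.2185
  E           8.686    0.9206    0.4293
  solve Keq expr → x = 0.07284; check Q = 9.4210e-05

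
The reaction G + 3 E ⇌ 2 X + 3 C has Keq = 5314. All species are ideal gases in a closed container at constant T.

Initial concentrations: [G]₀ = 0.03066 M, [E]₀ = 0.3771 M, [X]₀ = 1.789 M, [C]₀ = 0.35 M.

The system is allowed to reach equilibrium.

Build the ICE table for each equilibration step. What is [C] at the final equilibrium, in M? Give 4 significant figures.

[C]_eq = 0.4356 M

Q₀ = 83.46 vs Keq = 5314 ⇒ Q<K, forward
Step 1:
                    G           E           X           C
  I           0.03066      0.3771       1.789        0.35
  C          -0.02852    -0.08556     0.05704     0.08556
  E          0.002139      0.2915       1.846      0.4356
  solve Keq expr → x = 0.02852; check Q = 5314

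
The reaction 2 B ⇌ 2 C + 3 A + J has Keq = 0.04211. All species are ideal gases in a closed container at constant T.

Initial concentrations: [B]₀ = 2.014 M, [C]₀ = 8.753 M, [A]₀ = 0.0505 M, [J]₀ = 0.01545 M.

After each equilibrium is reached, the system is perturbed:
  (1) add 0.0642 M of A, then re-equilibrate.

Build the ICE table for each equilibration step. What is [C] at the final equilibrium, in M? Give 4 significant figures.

Q₀ = 3.7584e-05 vs Keq = 0.04211 ⇒ Q<K, forward
Step 1:
                    B           C           A           J
  I             2.014       8.753      0.0505     0.01545
  C            -0.149       0.149      0.2234     0.07448
  E             1.865       8.902      0.2739     0.08993
  solve Keq expr → x = 0.07448; check Q = 0.04211
Then add 0.0642 M of A.
Step 2:
                    B           C           A           J
  I             1.865       8.902      0.3381     0.08993
  C           0.02923    -0.02923    -0.04384    -0.01461
  E             1.894       8.873      0.2943     0.07531
  solve Keq expr → x = -0.01461; check Q = 0.04211

[C]_eq = 8.873 M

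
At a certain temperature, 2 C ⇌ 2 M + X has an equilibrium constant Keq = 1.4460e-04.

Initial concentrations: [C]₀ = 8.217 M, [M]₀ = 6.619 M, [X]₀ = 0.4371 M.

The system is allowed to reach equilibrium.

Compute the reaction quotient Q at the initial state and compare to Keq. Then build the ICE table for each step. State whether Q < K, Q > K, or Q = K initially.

Q₀ = 0.2836 vs Keq = 1.4460e-04 ⇒ Q>K, reverse
Step 1:
                    C           M           X
  I             8.217       6.619      0.4371
  C            0.8735     -0.8735     -0.4367
  E              9.09       5.746  3.6198e-04
  solve Keq expr → x = -0.4367; check Q = 1.4460e-04

Q₀ = 0.2836; Q > K (proceeds reverse)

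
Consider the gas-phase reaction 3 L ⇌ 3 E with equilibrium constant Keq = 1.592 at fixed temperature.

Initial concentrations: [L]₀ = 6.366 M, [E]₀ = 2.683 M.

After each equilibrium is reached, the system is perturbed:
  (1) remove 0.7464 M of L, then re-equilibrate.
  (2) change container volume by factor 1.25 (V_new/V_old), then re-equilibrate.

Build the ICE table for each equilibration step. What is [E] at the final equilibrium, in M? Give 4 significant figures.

Q₀ = 0.07486 vs Keq = 1.592 ⇒ Q<K, forward
Step 1:
                   L          E
  init         6.366      2.683
  Δ           -2.191      2.191
  eq           4.175      4.874
  solve Keq expr → x = 0.7305; check Q = 1.592
Then remove 0.7464 M of L.
Step 2:
                   L          E
  init         3.428      4.874
  Δ           0.4021    -0.4021
  eq            3.83      4.472
  solve Keq expr → x = -0.134; check Q = 1.592
Then change container volume by factor 1.25 (V_new/V_old).
Step 3:
                   L          E
  init         3.064      3.578
  Δ                0          0
  eq           3.064      3.578
  solve Keq expr → x = 0; check Q = 1.592

[E]_eq = 3.578 M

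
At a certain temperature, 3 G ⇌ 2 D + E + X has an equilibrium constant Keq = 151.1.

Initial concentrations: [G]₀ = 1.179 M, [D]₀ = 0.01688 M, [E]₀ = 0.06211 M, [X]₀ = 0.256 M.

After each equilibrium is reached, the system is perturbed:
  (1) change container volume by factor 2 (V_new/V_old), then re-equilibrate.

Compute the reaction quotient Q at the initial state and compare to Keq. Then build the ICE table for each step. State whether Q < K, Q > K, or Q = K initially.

Q₀ = 2.7644e-06; Q < K (proceeds forward)

Q₀ = 2.7644e-06 vs Keq = 151.1 ⇒ Q<K, forward
Step 1:
                   G          D          E          X
  I            1.179    0.01688    0.06211      0.256
  C           -1.081     0.7207     0.3604     0.3604
  E          0.09788     0.7376     0.4225     0.6164
  solve Keq expr → x = 0.3604; check Q = 151.1
Then change container volume by factor 2 (V_new/V_old).
Step 2:
                   G          D          E          X
  I          0.04894     0.3688     0.2112     0.3082
  C        -0.009336   0.006224   0.003112   0.003112
  E           0.0396      0.375     0.2144     0.3113
  solve Keq expr → x = 0.003112; check Q = 151.1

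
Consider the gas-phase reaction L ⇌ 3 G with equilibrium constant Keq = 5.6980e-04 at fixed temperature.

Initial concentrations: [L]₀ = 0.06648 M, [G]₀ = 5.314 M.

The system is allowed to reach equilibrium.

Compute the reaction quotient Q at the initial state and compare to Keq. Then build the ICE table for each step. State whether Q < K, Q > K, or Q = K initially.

Q₀ = 2257 vs Keq = 5.6980e-04 ⇒ Q>K, reverse
Step 1:
                   L          G
  Initial    0.06648      5.314
  Change       1.738     -5.213
  Equil        1.804     0.1009
  solve Keq expr → x = -1.738; check Q = 5.6980e-04

Q₀ = 2257; Q > K (proceeds reverse)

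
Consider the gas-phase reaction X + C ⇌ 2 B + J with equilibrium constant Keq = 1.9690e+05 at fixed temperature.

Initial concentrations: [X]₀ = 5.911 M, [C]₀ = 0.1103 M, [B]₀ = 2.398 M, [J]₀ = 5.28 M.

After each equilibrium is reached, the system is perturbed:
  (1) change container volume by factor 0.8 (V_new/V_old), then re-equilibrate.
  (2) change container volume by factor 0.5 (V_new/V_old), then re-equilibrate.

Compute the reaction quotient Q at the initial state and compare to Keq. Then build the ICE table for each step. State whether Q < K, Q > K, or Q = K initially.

Q₀ = 46.57; Q < K (proceeds forward)

Q₀ = 46.57 vs Keq = 1.9690e+05 ⇒ Q<K, forward
Step 1:
                   X          C          B          J
  Initial      5.911     0.1103      2.398       5.28
  Change     -0.1103    -0.1103     0.2205     0.1103
  Equil        5.801 3.2359e-05      2.619       5.39
  solve Keq expr → x = 0.1103; check Q = 1.9690e+05
Then change container volume by factor 0.8 (V_new/V_old).
Step 2:
                   X          C          B          J
  Initial      7.251 4.0449e-05      3.273      6.738
  Change  1.0111e-05 1.0111e-05 -2.0223e-05 -1.0111e-05
  Equil        7.251 5.0561e-05      3.273      6.738
  solve Keq expr → x = -1.0111e-05; check Q = 1.9690e+05
Then change container volume by factor 0.5 (V_new/V_old).
Step 3:
                   X          C          B          J
  Initial       14.5 1.0112e-04      6.546      13.48
  Change  1.0111e-04 1.0111e-04 -2.0221e-04 -1.0111e-04
  Equil         14.5 2.0223e-04      6.546      13.48
  solve Keq expr → x = -1.0111e-04; check Q = 1.9690e+05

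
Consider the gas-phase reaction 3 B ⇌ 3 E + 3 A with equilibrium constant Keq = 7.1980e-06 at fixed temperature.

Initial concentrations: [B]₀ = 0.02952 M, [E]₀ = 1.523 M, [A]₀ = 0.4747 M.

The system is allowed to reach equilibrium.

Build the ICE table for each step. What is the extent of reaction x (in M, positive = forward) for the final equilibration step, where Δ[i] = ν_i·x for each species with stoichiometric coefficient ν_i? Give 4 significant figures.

Q₀ = 1.4690e+04 vs Keq = 7.1980e-06 ⇒ Q>K, reverse
Step 1:
                   B          E          A
  I          0.02952      1.523     0.4747
  C           0.4657    -0.4657    -0.4657
  E           0.4952      1.057   0.009042
  solve Keq expr → x = -0.1552; check Q = 7.1980e-06

x = -0.1552 M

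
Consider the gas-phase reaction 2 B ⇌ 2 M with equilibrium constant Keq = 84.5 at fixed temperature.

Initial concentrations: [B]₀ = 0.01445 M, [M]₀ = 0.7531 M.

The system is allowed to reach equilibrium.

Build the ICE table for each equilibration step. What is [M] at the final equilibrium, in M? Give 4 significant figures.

Q₀ = 2716 vs Keq = 84.5 ⇒ Q>K, reverse
Step 1:
                   B          M
  Initial    0.01445     0.7531
  Change     0.06086   -0.06086
  Equil      0.07531     0.6922
  solve Keq expr → x = -0.03043; check Q = 84.5

[M]_eq = 0.6922 M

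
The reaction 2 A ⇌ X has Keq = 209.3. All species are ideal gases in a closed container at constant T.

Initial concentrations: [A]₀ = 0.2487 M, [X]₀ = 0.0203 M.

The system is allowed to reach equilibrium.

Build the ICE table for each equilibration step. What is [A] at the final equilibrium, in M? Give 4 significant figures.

[A]_eq = 0.02512 M

Q₀ = 0.3282 vs Keq = 209.3 ⇒ Q<K, forward
Step 1:
                    A           X
  I            0.2487      0.0203
  C           -0.2236      0.1118
  E           0.02512      0.1321
  solve Keq expr → x = 0.1118; check Q = 209.3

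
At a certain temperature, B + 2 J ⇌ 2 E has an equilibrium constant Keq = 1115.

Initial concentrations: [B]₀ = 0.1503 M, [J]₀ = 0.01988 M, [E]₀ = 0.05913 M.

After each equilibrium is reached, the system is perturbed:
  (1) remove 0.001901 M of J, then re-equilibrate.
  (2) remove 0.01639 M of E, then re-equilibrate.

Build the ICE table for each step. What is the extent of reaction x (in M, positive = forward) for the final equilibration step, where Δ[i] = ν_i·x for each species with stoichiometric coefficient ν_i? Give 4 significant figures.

Q₀ = 58.86 vs Keq = 1115 ⇒ Q<K, forward
Step 1:
                  B         J         E
  init       0.1503   0.01988   0.05913
  Δ       -0.007043  -0.01409   0.01409
  eq         0.1433  0.005793   0.07322
  solve Keq expr → x = 0.007043; check Q = 1115
Then remove 0.001901 M of J.
Step 2:
                  B         J         E
  init       0.1433  0.003892   0.07322
  Δ       8.7286e-04  0.001746 -0.001746
  eq         0.1441  0.005638   0.07147
  solve Keq expr → x = -8.7286e-04; check Q = 1115
Then remove 0.01639 M of E.
Step 3:
                  B         J         E
  init       0.1441  0.005638   0.05508
  Δ       -5.9493e-04  -0.00119   0.00119
  eq         0.1435  0.004448   0.05627
  solve Keq expr → x = 5.9493e-04; check Q = 1115

x = 5.9493e-04 M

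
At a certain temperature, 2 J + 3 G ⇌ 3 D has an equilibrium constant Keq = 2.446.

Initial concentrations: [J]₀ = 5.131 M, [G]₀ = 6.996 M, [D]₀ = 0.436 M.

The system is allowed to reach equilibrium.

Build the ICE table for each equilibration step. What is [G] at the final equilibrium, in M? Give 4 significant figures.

Q₀ = 9.1940e-06 vs Keq = 2.446 ⇒ Q<K, forward
Step 1:
                   J          G          D
  Initial      5.131      6.996      0.436
  Change      -3.097     -4.646      4.646
  Equil        2.034       2.35      5.082
  solve Keq expr → x = 1.549; check Q = 2.446

[G]_eq = 2.35 M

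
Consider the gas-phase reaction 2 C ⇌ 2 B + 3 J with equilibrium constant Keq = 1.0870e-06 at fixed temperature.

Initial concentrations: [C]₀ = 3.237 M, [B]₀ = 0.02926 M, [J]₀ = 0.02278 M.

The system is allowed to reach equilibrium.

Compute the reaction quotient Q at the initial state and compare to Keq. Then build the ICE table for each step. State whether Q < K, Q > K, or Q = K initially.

Q₀ = 9.6588e-10 vs Keq = 1.0870e-06 ⇒ Q<K, forward
Step 1:
                   C          B          J
  Initial      3.237    0.02926    0.02278
  Change    -0.05935    0.05935    0.08903
  Equil        3.178    0.08861     0.1118
  solve Keq expr → x = 0.02968; check Q = 1.0870e-06

Q₀ = 9.6588e-10; Q < K (proceeds forward)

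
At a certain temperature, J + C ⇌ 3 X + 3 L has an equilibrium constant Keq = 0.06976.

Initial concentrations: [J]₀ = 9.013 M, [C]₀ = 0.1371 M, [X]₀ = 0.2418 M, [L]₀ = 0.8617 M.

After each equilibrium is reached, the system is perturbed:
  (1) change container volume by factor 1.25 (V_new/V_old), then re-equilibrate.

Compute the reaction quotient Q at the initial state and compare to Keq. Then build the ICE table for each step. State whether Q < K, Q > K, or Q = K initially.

Q₀ = 0.00732 vs Keq = 0.06976 ⇒ Q<K, forward
Step 1:
                  J         C         X         L
  Initial     9.013    0.1371    0.2418    0.8617
  Change   -0.04692  -0.04692    0.1408    0.1408
  Equil       8.966   0.09018    0.3826     1.002
  solve Keq expr → x = 0.04692; check Q = 0.06976
Then change container volume by factor 1.25 (V_new/V_old).
Step 2:
                  J         C         X         L
  Initial     7.173   0.07214    0.3061     0.802
  Change   -0.01652  -0.01652   0.04956   0.04956
  Equil       7.156   0.05562    0.3556    0.8515
  solve Keq expr → x = 0.01652; check Q = 0.06976

Q₀ = 0.00732; Q < K (proceeds forward)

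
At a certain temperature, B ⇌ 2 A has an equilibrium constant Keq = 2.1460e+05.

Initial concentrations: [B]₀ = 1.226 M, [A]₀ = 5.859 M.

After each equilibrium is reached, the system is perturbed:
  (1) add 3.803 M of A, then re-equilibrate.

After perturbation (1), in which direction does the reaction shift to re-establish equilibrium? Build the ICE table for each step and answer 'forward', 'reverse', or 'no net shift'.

Direction: reverse

Q₀ = 28 vs Keq = 2.1460e+05 ⇒ Q<K, forward
Step 1:
                    B           A
  Initial       1.226       5.859
  Change       -1.226       2.451
  Equil    3.2182e-04        8.31
  solve Keq expr → x = 1.226; check Q = 2.1460e+05
Then add 3.803 M of A.
Step 2:
                    B           A
  Initial  3.2182e-04       12.11
  Change   3.6185e-04 -7.2371e-04
  Equil    6.8367e-04       12.11
  solve Keq expr → x = -3.6185e-04; check Q = 2.1460e+05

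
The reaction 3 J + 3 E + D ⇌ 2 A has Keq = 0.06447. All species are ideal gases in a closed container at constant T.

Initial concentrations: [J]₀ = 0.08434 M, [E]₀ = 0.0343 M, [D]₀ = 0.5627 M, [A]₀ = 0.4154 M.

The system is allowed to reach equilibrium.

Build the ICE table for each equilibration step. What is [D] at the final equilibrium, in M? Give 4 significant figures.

[D]_eq = 0.7458 M

Q₀ = 1.2667e+07 vs Keq = 0.06447 ⇒ Q>K, reverse
Step 1:
                    J           E           D           A
  I           0.08434      0.0343      0.5627      0.4154
  C            0.5492      0.5492      0.1831     -0.3661
  E            0.6335      0.5835      0.7458     0.04928
  solve Keq expr → x = -0.1831; check Q = 0.06447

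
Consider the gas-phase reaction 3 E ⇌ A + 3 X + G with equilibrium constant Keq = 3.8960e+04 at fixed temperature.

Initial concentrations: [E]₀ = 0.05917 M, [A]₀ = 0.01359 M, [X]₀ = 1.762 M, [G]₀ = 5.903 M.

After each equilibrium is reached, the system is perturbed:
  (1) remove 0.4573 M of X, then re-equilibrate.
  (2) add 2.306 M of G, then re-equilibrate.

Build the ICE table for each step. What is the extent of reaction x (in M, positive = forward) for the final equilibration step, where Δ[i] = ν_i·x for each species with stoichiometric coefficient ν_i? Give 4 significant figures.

Q₀ = 2118 vs Keq = 3.8960e+04 ⇒ Q<K, forward
Step 1:
                  E         A         X         G
  Initial   0.05917   0.01359     1.762     5.903
  Change   -0.03153   0.01051   0.03153   0.01051
  Equil     0.02764    0.0241     1.794     5.914
  solve Keq expr → x = 0.01051; check Q = 3.8960e+04
Then remove 0.4573 M of X.
Step 2:
                  E         A         X         G
  Initial   0.02764    0.0241     1.336     5.914
  Change  -0.006356  0.002119  0.006356  0.002119
  Equil     0.02128   0.02622     1.343     5.916
  solve Keq expr → x = 0.002119; check Q = 3.8960e+04
Then add 2.306 M of G.
Step 3:
                  E         A         X         G
  Initial   0.02128   0.02622     1.343     8.222
  Change   0.002204 -7.3482e-04 -0.002204 -7.3482e-04
  Equil     0.02348   0.02549      1.34     8.221
  solve Keq expr → x = -7.3482e-04; check Q = 3.8960e+04

x = -7.3482e-04 M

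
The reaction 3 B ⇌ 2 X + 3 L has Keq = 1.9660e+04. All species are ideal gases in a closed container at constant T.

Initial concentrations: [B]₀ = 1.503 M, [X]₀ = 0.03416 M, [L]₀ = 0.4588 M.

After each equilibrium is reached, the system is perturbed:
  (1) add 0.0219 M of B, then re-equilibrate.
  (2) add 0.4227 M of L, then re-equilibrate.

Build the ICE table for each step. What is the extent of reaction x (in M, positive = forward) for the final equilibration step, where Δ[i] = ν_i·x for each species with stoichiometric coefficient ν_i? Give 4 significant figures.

x = -0.004866 M

Q₀ = 3.3192e-05 vs Keq = 1.9660e+04 ⇒ Q<K, forward
Step 1:
                    B           X           L
  init          1.503     0.03416      0.4588
  Δ            -1.433      0.9556       1.433
  eq          0.06963      0.9897       1.892
  solve Keq expr → x = 0.4778; check Q = 1.9660e+04
Then add 0.0219 M of B.
Step 2:
                    B           X           L
  init        0.09153      0.9897       1.892
  Δ           -0.0205     0.01367      0.0205
  eq          0.07103       1.003       1.913
  solve Keq expr → x = 0.006833; check Q = 1.9660e+04
Then add 0.4227 M of L.
Step 3:
                    B           X           L
  init        0.07103       1.003       2.335
  Δ            0.0146   -0.009731     -0.0146
  eq          0.08563      0.9937       2.321
  solve Keq expr → x = -0.004866; check Q = 1.9660e+04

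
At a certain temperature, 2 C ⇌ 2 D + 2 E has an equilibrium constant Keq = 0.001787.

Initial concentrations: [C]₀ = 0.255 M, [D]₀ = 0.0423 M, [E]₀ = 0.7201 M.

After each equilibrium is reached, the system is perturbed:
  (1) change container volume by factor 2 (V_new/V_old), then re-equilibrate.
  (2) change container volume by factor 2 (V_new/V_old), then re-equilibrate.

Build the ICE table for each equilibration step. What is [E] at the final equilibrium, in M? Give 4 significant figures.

[E]_eq = 0.1834 M

Q₀ = 0.01427 vs Keq = 0.001787 ⇒ Q>K, reverse
Step 1:
                   C          D          E
  init         0.255     0.0423     0.7201
  Δ          0.02525   -0.02525   -0.02525
  eq          0.2803    0.01705     0.6948
  solve Keq expr → x = -0.01263; check Q = 0.001787
Then change container volume by factor 2 (V_new/V_old).
Step 2:
                   C          D          E
  init        0.1401   0.008525     0.3474
  Δ        -0.007303   0.007303   0.007303
  eq          0.1328    0.01583     0.3547
  solve Keq expr → x = 0.003652; check Q = 0.001787
Then change container volume by factor 2 (V_new/V_old).
Step 3:
                   C          D          E
  init       0.06641   0.007914     0.1774
  Δ         -0.00601    0.00601    0.00601
  eq          0.0604    0.01392     0.1834
  solve Keq expr → x = 0.003005; check Q = 0.001787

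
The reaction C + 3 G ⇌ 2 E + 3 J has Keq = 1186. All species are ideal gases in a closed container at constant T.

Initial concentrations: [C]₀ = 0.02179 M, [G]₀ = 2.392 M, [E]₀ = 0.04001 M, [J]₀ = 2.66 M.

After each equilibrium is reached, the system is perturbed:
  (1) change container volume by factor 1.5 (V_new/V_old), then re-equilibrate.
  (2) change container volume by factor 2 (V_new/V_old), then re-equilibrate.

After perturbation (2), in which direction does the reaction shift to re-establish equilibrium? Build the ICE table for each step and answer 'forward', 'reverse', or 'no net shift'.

Q₀ = 0.101 vs Keq = 1186 ⇒ Q<K, forward
Step 1:
                  C         G         E         J
  I         0.02179     2.392   0.04001      2.66
  C        -0.02178  -0.06534   0.04356   0.06534
  E       9.4644e-06     2.327   0.08357     2.725
  solve Keq expr → x = 0.02178; check Q = 1186
Then change container volume by factor 1.5 (V_new/V_old).
Step 2:
                  C         G         E         J
  I       6.3096e-06     1.551   0.05571     1.817
  C       -2.1025e-06 -6.3074e-06 4.2049e-06 6.3074e-06
  E       4.2071e-06     1.551   0.05572     1.817
  solve Keq expr → x = 2.1025e-06; check Q = 1186
Then change container volume by factor 2 (V_new/V_old).
Step 3:
                  C         G         E         J
  I       2.1036e-06    0.7755   0.02786    0.9085
  C       -1.0516e-06 -3.1548e-06 2.1032e-06 3.1548e-06
  E       1.0520e-06    0.7755   0.02786    0.9085
  solve Keq expr → x = 1.0516e-06; check Q = 1186

Direction: forward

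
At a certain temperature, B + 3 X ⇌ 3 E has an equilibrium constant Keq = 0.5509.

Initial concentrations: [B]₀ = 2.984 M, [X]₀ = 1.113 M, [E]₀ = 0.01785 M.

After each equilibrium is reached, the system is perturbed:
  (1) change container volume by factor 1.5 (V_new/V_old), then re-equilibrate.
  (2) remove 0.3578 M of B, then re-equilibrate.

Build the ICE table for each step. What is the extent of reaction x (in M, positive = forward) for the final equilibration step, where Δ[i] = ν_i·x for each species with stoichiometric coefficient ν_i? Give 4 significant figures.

x = -0.004393 M

Q₀ = 1.3824e-06 vs Keq = 0.5509 ⇒ Q<K, forward
Step 1:
                    B           X           E
  init          2.984       1.113     0.01785
  Δ            -0.196     -0.5879      0.5879
  eq            2.788      0.5251      0.6058
  solve Keq expr → x = 0.196; check Q = 0.5509
Then change container volume by factor 1.5 (V_new/V_old).
Step 2:
                    B           X           E
  init          1.859        0.35      0.4039
  Δ          0.008382     0.02514    -0.02514
  eq            1.867      0.3752      0.3787
  solve Keq expr → x = -0.008382; check Q = 0.5509
Then remove 0.3578 M of B.
Step 3:
                    B           X           E
  init          1.509      0.3752      0.3787
  Δ          0.004393     0.01318    -0.01318
  eq            1.514      0.3884      0.3655
  solve Keq expr → x = -0.004393; check Q = 0.5509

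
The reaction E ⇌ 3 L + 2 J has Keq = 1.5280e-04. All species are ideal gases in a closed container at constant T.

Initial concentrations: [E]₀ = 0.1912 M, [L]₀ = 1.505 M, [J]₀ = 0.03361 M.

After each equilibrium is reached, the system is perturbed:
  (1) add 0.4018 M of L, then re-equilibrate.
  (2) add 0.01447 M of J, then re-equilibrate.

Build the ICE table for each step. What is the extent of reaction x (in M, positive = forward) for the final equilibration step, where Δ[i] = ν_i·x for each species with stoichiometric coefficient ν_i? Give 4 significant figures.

Q₀ = 0.02014 vs Keq = 1.5280e-04 ⇒ Q>K, reverse
Step 1:
                  E         L         J
  Initial    0.1912     1.505   0.03361
  Change    0.01521  -0.04564  -0.03042
  Equil      0.2064     1.459  0.003186
  solve Keq expr → x = -0.01521; check Q = 1.5280e-04
Then add 0.4018 M of L.
Step 2:
                  E         L         J
  Initial    0.2064     1.861  0.003186
  Change  4.8426e-04 -0.001453 -9.6853e-04
  Equil      0.2069      1.86  0.002217
  solve Keq expr → x = -4.8426e-04; check Q = 1.5280e-04
Then add 0.01447 M of J.
Step 3:
                  E         L         J
  Initial    0.2069      1.86   0.01669
  Change   0.007196  -0.02159  -0.01439
  Equil      0.2141     1.838  0.002295
  solve Keq expr → x = -0.007196; check Q = 1.5280e-04

x = -0.007196 M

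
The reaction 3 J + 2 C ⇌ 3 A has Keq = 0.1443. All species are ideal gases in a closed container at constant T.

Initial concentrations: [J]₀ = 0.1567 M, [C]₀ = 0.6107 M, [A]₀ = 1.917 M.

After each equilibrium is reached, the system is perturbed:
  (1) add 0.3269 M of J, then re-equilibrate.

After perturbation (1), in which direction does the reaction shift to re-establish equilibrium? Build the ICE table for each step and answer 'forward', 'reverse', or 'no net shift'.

Q₀ = 4909 vs Keq = 0.1443 ⇒ Q>K, reverse
Step 1:
                    J           C           A
  I            0.1567      0.6107       1.917
  C             1.107      0.7383      -1.107
  E             1.264       1.349      0.8095
  solve Keq expr → x = -0.3692; check Q = 0.1443
Then add 0.3269 M of J.
Step 2:
                    J           C           A
  I             1.591       1.349      0.8095
  C            -0.107    -0.07134       0.107
  E             1.484       1.278      0.9165
  solve Keq expr → x = 0.03567; check Q = 0.1443

Direction: forward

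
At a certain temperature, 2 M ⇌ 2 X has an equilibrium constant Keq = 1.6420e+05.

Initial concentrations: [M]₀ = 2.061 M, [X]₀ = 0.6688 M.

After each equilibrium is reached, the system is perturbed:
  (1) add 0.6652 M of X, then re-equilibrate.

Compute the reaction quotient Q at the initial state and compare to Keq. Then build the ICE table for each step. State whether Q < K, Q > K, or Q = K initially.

Q₀ = 0.1053 vs Keq = 1.6420e+05 ⇒ Q<K, forward
Step 1:
                    M           X
  init          2.061      0.6688
  Δ            -2.054       2.054
  eq          0.00672       2.723
  solve Keq expr → x = 1.027; check Q = 1.6420e+05
Then add 0.6652 M of X.
Step 2:
                    M           X
  init        0.00672       3.388
  Δ          0.001638   -0.001638
  eq         0.008358       3.387
  solve Keq expr → x = -8.1878e-04; check Q = 1.6420e+05

Q₀ = 0.1053; Q < K (proceeds forward)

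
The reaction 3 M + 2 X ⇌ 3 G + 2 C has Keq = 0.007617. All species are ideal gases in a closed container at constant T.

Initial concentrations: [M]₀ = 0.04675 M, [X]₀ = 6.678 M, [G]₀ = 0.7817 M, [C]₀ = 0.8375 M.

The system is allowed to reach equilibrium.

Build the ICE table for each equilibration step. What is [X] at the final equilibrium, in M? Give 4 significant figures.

Q₀ = 73.53 vs Keq = 0.007617 ⇒ Q>K, reverse
Step 1:
                   M          X          G          C
  I          0.04675      6.678     0.7817     0.8375
  C           0.3652     0.2434    -0.3652    -0.2434
  E           0.4119      6.921     0.4165     0.5941
  solve Keq expr → x = -0.1217; check Q = 0.007617

[X]_eq = 6.921 M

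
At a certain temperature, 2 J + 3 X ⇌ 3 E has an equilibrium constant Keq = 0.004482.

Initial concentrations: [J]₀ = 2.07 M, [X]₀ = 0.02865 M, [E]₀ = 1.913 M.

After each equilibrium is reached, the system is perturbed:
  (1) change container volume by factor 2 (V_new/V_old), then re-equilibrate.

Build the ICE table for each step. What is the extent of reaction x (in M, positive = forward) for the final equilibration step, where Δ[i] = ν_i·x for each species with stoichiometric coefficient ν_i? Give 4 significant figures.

x = -0.02419 M

Q₀ = 6.9475e+04 vs Keq = 0.004482 ⇒ Q>K, reverse
Step 1:
                    J           X           E
  Initial        2.07     0.02865       1.913
  Change        0.944       1.416      -1.416
  Equil         3.014       1.445       0.497
  solve Keq expr → x = -0.472; check Q = 0.004482
Then change container volume by factor 2 (V_new/V_old).
Step 2:
                    J           X           E
  Initial       1.507      0.7223      0.2485
  Change      0.04837     0.07256    -0.07256
  Equil         1.555      0.7949      0.1759
  solve Keq expr → x = -0.02419; check Q = 0.004482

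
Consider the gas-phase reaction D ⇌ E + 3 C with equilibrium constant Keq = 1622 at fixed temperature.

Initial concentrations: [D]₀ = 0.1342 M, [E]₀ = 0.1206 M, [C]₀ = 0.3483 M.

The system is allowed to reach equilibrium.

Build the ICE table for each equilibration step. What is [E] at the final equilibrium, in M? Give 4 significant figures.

[E]_eq = 0.2547 M

Q₀ = 0.03797 vs Keq = 1622 ⇒ Q<K, forward
Step 1:
                   D          E          C
  init        0.1342     0.1206     0.3483
  Δ          -0.1341     0.1341     0.4024
  eq      6.6441e-05     0.2547     0.7507
  solve Keq expr → x = 0.1341; check Q = 1622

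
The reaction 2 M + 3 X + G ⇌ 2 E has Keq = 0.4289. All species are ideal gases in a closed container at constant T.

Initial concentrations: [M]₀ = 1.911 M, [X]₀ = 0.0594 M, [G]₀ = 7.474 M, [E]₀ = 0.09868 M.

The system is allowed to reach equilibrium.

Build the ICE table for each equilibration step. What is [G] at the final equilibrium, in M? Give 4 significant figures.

[G]_eq = 7.482 M

Q₀ = 1.702 vs Keq = 0.4289 ⇒ Q>K, reverse
Step 1:
                  M         X         G         E
  init        1.911    0.0594     7.474   0.09868
  Δ         0.01586   0.02379   0.00793  -0.01586
  eq          1.927   0.08319     7.482   0.08282
  solve Keq expr → x = -0.00793; check Q = 0.4289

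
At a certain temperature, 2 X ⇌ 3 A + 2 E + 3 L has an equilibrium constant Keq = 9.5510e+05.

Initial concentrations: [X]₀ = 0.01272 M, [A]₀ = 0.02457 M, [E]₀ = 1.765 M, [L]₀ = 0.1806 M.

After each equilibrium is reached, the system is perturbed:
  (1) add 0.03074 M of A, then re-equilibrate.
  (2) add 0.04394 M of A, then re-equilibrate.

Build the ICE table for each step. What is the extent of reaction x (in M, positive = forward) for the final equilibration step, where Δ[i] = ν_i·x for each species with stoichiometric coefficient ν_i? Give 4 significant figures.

Q₀ = 0.001682 vs Keq = 9.5510e+05 ⇒ Q<K, forward
Step 1:
                   X          A          E          L
  Initial    0.01272    0.02457      1.765     0.1806
  Change    -0.01272    0.01908    0.01272    0.01908
  Equil   1.4801e-06    0.04365      1.778     0.1997
  solve Keq expr → x = 0.006359; check Q = 9.5510e+05
Then add 0.03074 M of A.
Step 2:
                   X          A          E          L
  Initial 1.4801e-06    0.07439      1.778     0.1997
  Change  1.8127e-06 -2.7190e-06 -1.8127e-06 -2.7190e-06
  Equil   3.2927e-06    0.07439      1.778     0.1997
  solve Keq expr → x = -9.0633e-07; check Q = 9.5510e+05
Then add 0.04394 M of A.
Step 3:
                   X          A          E          L
  Initial 3.2927e-06     0.1183      1.778     0.1997
  Change  3.3126e-06 -4.9689e-06 -3.3126e-06 -4.9689e-06
  Equil   6.6053e-06     0.1183      1.778     0.1997
  solve Keq expr → x = -1.6563e-06; check Q = 9.5510e+05

x = -1.6563e-06 M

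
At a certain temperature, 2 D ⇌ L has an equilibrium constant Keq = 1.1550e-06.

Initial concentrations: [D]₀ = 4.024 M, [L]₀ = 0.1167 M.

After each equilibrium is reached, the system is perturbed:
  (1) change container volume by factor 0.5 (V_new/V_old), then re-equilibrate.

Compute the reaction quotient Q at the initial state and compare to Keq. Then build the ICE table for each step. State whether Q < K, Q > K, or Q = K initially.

Q₀ = 0.007207; Q > K (proceeds reverse)

Q₀ = 0.007207 vs Keq = 1.1550e-06 ⇒ Q>K, reverse
Step 1:
                  D         L
  I           4.024    0.1167
  C          0.2334   -0.1167
  E           4.257 2.0934e-05
  solve Keq expr → x = -0.1167; check Q = 1.1550e-06
Then change container volume by factor 0.5 (V_new/V_old).
Step 2:
                  D         L
  I           8.515 4.1869e-05
  C       -8.3735e-05 4.1867e-05
  E           8.515 8.3736e-05
  solve Keq expr → x = 4.1867e-05; check Q = 1.1550e-06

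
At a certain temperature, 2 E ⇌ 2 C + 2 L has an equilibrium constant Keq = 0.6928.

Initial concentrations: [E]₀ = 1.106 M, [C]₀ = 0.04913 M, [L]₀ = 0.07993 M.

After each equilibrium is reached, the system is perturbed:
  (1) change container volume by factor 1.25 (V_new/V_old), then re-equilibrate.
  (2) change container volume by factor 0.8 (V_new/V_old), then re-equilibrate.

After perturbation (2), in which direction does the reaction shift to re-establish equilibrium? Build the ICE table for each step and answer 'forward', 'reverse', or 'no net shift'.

Q₀ = 1.2607e-05 vs Keq = 0.6928 ⇒ Q<K, forward
Step 1:
                   E          C          L
  init         1.106    0.04913    0.07993
  Δ          -0.5906     0.5906     0.5906
  eq          0.5154     0.6397     0.6705
  solve Keq expr → x = 0.2953; check Q = 0.6928
Then change container volume by factor 1.25 (V_new/V_old).
Step 2:
                   E          C          L
  init        0.4123     0.5118     0.5364
  Δ         -0.03582    0.03582    0.03582
  eq          0.3765     0.5476     0.5723
  solve Keq expr → x = 0.01791; check Q = 0.6928
Then change container volume by factor 0.8 (V_new/V_old).
Step 3:
                   E          C          L
  init        0.4706     0.6845     0.7153
  Δ          0.04477   -0.04477   -0.04477
  eq          0.5154     0.6397     0.6705
  solve Keq expr → x = -0.02238; check Q = 0.6928

Direction: reverse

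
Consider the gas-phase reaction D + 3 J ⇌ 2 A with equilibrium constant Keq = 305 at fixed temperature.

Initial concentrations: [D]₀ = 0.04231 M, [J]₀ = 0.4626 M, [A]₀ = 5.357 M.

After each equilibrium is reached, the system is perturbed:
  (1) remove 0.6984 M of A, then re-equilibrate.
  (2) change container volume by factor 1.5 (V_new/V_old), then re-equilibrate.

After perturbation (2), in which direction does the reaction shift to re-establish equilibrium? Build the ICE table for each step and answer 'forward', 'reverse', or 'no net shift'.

Q₀ = 6851 vs Keq = 305 ⇒ Q>K, reverse
Step 1:
                    D           J           A
  init        0.04231      0.4626       5.357
  Δ            0.1172      0.3515     -0.2343
  eq           0.1595      0.8141       5.123
  solve Keq expr → x = -0.1172; check Q = 305
Then remove 0.6984 M of A.
Step 2:
                    D           J           A
  init         0.1595      0.8141       4.424
  Δ          -0.01552    -0.04657     0.03105
  eq           0.1439      0.7675       4.455
  solve Keq expr → x = 0.01552; check Q = 305
Then change container volume by factor 1.5 (V_new/V_old).
Step 3:
                    D           J           A
  init        0.09596      0.5117        2.97
  Δ            0.0305     0.09149    -0.06099
  eq           0.1265      0.6032       2.909
  solve Keq expr → x = -0.0305; check Q = 305

Direction: reverse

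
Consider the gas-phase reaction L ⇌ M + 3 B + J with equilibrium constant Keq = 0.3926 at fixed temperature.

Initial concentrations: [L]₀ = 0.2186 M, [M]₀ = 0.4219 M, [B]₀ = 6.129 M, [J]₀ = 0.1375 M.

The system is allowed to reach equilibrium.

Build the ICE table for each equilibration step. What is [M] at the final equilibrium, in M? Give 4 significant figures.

Q₀ = 61.1 vs Keq = 0.3926 ⇒ Q>K, reverse
Step 1:
                    L           M           B           J
  Initial      0.2186      0.4219       6.129      0.1375
  Change       0.1349     -0.1349     -0.4048     -0.1349
  Equil        0.3535       0.287       5.724    0.002578
  solve Keq expr → x = -0.1349; check Q = 0.3926

[M]_eq = 0.287 M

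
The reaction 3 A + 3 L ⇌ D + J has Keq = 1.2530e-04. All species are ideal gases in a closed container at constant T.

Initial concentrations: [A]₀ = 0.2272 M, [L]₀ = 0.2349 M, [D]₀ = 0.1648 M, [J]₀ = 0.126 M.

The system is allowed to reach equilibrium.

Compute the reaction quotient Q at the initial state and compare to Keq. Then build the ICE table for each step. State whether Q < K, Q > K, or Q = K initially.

Q₀ = 136.6 vs Keq = 1.2530e-04 ⇒ Q>K, reverse
Step 1:
                   A          L          D          J
  Initial     0.2272     0.2349     0.1648      0.126
  Change      0.3775     0.3775    -0.1258    -0.1258
  Equil       0.6047     0.6124    0.03896 1.6333e-04
  solve Keq expr → x = -0.1258; check Q = 1.2530e-04

Q₀ = 136.6; Q > K (proceeds reverse)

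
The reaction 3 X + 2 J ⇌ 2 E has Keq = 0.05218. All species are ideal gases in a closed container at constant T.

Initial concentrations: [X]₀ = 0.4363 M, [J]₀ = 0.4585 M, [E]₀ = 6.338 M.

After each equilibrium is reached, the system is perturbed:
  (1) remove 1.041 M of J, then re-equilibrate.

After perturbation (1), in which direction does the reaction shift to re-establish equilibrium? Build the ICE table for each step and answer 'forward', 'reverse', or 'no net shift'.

Q₀ = 2301 vs Keq = 0.05218 ⇒ Q>K, reverse
Step 1:
                    X           J           E
  I            0.4363      0.4585       6.338
  C             3.229       2.153      -2.153
  E             3.665       2.611       4.185
  solve Keq expr → x = -1.076; check Q = 0.05218
Then remove 1.041 M of J.
Step 2:
                    X           J           E
  I             3.665        1.57       4.185
  C             0.547      0.3646     -0.3646
  E             4.212       1.935       3.821
  solve Keq expr → x = -0.1823; check Q = 0.05218

Direction: reverse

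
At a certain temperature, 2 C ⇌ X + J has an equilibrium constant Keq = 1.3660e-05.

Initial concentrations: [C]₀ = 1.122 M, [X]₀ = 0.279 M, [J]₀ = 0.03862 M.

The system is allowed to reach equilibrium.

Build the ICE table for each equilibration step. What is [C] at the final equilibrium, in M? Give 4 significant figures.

Q₀ = 0.008559 vs Keq = 1.3660e-05 ⇒ Q>K, reverse
Step 1:
                  C         X         J
  Initial     1.122     0.279   0.03862
  Change    0.07708  -0.03854  -0.03854
  Equil       1.199    0.2405 8.1677e-05
  solve Keq expr → x = -0.03854; check Q = 1.3660e-05

[C]_eq = 1.199 M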